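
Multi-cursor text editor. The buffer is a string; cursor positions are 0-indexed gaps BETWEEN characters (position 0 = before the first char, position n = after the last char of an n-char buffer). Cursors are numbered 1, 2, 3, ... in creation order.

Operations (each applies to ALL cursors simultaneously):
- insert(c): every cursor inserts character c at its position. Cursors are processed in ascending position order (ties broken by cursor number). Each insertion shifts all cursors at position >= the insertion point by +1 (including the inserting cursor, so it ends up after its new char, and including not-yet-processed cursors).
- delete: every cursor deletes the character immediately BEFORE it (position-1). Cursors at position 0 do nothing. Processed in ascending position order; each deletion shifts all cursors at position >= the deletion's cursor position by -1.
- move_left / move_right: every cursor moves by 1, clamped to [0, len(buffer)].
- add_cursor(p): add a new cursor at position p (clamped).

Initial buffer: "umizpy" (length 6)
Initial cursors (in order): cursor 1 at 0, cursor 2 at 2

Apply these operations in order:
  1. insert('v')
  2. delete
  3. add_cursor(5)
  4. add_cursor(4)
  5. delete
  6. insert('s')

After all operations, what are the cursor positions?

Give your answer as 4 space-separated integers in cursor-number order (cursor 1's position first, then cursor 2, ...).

After op 1 (insert('v')): buffer="vumvizpy" (len 8), cursors c1@1 c2@4, authorship 1..2....
After op 2 (delete): buffer="umizpy" (len 6), cursors c1@0 c2@2, authorship ......
After op 3 (add_cursor(5)): buffer="umizpy" (len 6), cursors c1@0 c2@2 c3@5, authorship ......
After op 4 (add_cursor(4)): buffer="umizpy" (len 6), cursors c1@0 c2@2 c4@4 c3@5, authorship ......
After op 5 (delete): buffer="uiy" (len 3), cursors c1@0 c2@1 c3@2 c4@2, authorship ...
After op 6 (insert('s')): buffer="susissy" (len 7), cursors c1@1 c2@3 c3@6 c4@6, authorship 1.2.34.

Answer: 1 3 6 6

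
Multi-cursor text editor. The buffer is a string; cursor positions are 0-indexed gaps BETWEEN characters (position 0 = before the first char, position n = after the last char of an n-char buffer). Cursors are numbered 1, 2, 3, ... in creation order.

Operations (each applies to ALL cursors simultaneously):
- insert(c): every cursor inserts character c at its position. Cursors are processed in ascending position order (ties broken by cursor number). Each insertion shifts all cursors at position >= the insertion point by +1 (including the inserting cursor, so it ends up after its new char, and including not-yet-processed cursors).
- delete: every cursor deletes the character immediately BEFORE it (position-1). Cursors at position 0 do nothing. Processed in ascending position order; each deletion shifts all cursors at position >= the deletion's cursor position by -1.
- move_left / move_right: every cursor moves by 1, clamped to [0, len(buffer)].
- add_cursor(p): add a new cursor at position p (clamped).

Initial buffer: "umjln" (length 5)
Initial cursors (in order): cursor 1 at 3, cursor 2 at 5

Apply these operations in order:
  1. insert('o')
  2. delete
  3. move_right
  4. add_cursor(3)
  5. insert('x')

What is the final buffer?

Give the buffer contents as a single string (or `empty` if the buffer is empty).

Answer: umjxlxnx

Derivation:
After op 1 (insert('o')): buffer="umjolno" (len 7), cursors c1@4 c2@7, authorship ...1..2
After op 2 (delete): buffer="umjln" (len 5), cursors c1@3 c2@5, authorship .....
After op 3 (move_right): buffer="umjln" (len 5), cursors c1@4 c2@5, authorship .....
After op 4 (add_cursor(3)): buffer="umjln" (len 5), cursors c3@3 c1@4 c2@5, authorship .....
After op 5 (insert('x')): buffer="umjxlxnx" (len 8), cursors c3@4 c1@6 c2@8, authorship ...3.1.2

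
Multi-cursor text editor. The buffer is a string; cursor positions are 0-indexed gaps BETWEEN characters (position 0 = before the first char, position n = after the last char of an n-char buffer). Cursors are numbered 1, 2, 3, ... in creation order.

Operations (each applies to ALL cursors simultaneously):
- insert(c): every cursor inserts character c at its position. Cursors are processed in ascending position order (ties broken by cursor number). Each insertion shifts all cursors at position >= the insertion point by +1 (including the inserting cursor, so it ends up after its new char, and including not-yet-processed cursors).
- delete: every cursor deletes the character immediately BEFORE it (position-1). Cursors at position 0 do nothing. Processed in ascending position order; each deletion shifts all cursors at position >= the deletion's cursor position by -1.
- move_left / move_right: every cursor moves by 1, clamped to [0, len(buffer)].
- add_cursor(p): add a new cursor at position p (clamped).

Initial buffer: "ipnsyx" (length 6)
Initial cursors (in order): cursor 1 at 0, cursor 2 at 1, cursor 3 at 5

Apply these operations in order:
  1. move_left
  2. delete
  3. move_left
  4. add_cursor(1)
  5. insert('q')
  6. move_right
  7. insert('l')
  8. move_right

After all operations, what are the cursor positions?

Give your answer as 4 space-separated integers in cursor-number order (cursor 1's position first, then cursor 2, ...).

Answer: 6 6 12 9

Derivation:
After op 1 (move_left): buffer="ipnsyx" (len 6), cursors c1@0 c2@0 c3@4, authorship ......
After op 2 (delete): buffer="ipnyx" (len 5), cursors c1@0 c2@0 c3@3, authorship .....
After op 3 (move_left): buffer="ipnyx" (len 5), cursors c1@0 c2@0 c3@2, authorship .....
After op 4 (add_cursor(1)): buffer="ipnyx" (len 5), cursors c1@0 c2@0 c4@1 c3@2, authorship .....
After op 5 (insert('q')): buffer="qqiqpqnyx" (len 9), cursors c1@2 c2@2 c4@4 c3@6, authorship 12.4.3...
After op 6 (move_right): buffer="qqiqpqnyx" (len 9), cursors c1@3 c2@3 c4@5 c3@7, authorship 12.4.3...
After op 7 (insert('l')): buffer="qqillqplqnlyx" (len 13), cursors c1@5 c2@5 c4@8 c3@11, authorship 12.124.43.3..
After op 8 (move_right): buffer="qqillqplqnlyx" (len 13), cursors c1@6 c2@6 c4@9 c3@12, authorship 12.124.43.3..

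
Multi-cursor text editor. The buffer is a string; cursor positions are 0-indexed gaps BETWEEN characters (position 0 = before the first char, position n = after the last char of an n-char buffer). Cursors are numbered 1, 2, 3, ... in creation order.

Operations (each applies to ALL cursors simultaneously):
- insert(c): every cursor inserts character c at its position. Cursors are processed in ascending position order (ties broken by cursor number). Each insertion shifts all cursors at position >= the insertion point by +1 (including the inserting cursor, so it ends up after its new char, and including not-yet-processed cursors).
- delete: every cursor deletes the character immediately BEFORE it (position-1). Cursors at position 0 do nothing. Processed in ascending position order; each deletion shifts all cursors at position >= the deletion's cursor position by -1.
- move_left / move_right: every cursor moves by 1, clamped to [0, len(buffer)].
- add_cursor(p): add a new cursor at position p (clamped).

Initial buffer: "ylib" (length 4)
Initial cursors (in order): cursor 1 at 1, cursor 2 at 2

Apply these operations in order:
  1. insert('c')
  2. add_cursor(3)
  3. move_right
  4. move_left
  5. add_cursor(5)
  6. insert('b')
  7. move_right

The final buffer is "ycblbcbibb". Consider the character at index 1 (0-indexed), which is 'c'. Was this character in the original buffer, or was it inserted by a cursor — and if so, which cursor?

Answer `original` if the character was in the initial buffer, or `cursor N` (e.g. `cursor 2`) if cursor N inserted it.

Answer: cursor 1

Derivation:
After op 1 (insert('c')): buffer="yclcib" (len 6), cursors c1@2 c2@4, authorship .1.2..
After op 2 (add_cursor(3)): buffer="yclcib" (len 6), cursors c1@2 c3@3 c2@4, authorship .1.2..
After op 3 (move_right): buffer="yclcib" (len 6), cursors c1@3 c3@4 c2@5, authorship .1.2..
After op 4 (move_left): buffer="yclcib" (len 6), cursors c1@2 c3@3 c2@4, authorship .1.2..
After op 5 (add_cursor(5)): buffer="yclcib" (len 6), cursors c1@2 c3@3 c2@4 c4@5, authorship .1.2..
After op 6 (insert('b')): buffer="ycblbcbibb" (len 10), cursors c1@3 c3@5 c2@7 c4@9, authorship .11.322.4.
After op 7 (move_right): buffer="ycblbcbibb" (len 10), cursors c1@4 c3@6 c2@8 c4@10, authorship .11.322.4.
Authorship (.=original, N=cursor N): . 1 1 . 3 2 2 . 4 .
Index 1: author = 1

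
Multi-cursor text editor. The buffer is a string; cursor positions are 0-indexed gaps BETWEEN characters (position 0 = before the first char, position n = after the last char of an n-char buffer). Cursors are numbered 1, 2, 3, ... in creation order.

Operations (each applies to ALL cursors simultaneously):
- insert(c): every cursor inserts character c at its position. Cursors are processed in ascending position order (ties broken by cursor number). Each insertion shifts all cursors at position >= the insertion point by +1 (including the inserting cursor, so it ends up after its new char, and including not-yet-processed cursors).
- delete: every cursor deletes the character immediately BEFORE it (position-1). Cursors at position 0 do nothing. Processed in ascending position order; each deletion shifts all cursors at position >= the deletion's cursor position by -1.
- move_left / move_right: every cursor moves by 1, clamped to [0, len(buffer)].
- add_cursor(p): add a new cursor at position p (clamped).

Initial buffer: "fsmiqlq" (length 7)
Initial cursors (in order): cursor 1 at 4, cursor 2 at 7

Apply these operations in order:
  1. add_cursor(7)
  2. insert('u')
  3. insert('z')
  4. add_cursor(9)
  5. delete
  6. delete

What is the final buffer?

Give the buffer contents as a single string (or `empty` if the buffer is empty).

After op 1 (add_cursor(7)): buffer="fsmiqlq" (len 7), cursors c1@4 c2@7 c3@7, authorship .......
After op 2 (insert('u')): buffer="fsmiuqlquu" (len 10), cursors c1@5 c2@10 c3@10, authorship ....1...23
After op 3 (insert('z')): buffer="fsmiuzqlquuzz" (len 13), cursors c1@6 c2@13 c3@13, authorship ....11...2323
After op 4 (add_cursor(9)): buffer="fsmiuzqlquuzz" (len 13), cursors c1@6 c4@9 c2@13 c3@13, authorship ....11...2323
After op 5 (delete): buffer="fsmiuqluu" (len 9), cursors c1@5 c4@7 c2@9 c3@9, authorship ....1..23
After op 6 (delete): buffer="fsmiq" (len 5), cursors c1@4 c2@5 c3@5 c4@5, authorship .....

Answer: fsmiq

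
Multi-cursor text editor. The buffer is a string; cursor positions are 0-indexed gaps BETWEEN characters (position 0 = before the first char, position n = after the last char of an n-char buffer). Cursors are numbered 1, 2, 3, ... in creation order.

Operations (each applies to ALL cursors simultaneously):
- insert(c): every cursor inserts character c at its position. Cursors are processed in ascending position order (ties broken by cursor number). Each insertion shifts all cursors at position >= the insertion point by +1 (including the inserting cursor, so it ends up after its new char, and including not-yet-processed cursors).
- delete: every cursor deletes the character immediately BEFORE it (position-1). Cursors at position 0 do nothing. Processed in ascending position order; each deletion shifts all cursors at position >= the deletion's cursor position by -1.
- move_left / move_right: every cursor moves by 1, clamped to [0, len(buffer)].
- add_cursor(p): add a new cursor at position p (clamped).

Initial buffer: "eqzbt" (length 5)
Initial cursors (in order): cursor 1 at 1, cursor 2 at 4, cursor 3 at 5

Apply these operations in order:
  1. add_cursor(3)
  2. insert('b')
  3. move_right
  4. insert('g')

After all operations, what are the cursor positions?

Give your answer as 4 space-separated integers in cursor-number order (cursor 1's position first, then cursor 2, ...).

Answer: 4 11 13 8

Derivation:
After op 1 (add_cursor(3)): buffer="eqzbt" (len 5), cursors c1@1 c4@3 c2@4 c3@5, authorship .....
After op 2 (insert('b')): buffer="ebqzbbbtb" (len 9), cursors c1@2 c4@5 c2@7 c3@9, authorship .1..4.2.3
After op 3 (move_right): buffer="ebqzbbbtb" (len 9), cursors c1@3 c4@6 c2@8 c3@9, authorship .1..4.2.3
After op 4 (insert('g')): buffer="ebqgzbbgbtgbg" (len 13), cursors c1@4 c4@8 c2@11 c3@13, authorship .1.1.4.42.233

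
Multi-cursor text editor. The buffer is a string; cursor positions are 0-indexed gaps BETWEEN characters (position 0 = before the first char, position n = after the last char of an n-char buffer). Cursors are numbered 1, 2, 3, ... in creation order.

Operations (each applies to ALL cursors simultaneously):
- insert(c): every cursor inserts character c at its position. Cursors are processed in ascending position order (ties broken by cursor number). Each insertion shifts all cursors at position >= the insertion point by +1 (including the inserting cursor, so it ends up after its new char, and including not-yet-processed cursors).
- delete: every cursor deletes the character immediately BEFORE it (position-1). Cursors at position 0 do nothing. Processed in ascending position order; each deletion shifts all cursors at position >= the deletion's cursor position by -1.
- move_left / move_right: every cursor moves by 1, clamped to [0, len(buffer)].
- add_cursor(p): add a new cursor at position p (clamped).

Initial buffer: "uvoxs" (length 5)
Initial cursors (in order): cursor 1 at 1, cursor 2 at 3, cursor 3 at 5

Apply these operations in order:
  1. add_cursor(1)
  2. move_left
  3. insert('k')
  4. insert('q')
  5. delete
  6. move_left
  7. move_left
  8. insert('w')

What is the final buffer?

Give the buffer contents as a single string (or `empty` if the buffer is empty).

After op 1 (add_cursor(1)): buffer="uvoxs" (len 5), cursors c1@1 c4@1 c2@3 c3@5, authorship .....
After op 2 (move_left): buffer="uvoxs" (len 5), cursors c1@0 c4@0 c2@2 c3@4, authorship .....
After op 3 (insert('k')): buffer="kkuvkoxks" (len 9), cursors c1@2 c4@2 c2@5 c3@8, authorship 14..2..3.
After op 4 (insert('q')): buffer="kkqquvkqoxkqs" (len 13), cursors c1@4 c4@4 c2@8 c3@12, authorship 1414..22..33.
After op 5 (delete): buffer="kkuvkoxks" (len 9), cursors c1@2 c4@2 c2@5 c3@8, authorship 14..2..3.
After op 6 (move_left): buffer="kkuvkoxks" (len 9), cursors c1@1 c4@1 c2@4 c3@7, authorship 14..2..3.
After op 7 (move_left): buffer="kkuvkoxks" (len 9), cursors c1@0 c4@0 c2@3 c3@6, authorship 14..2..3.
After op 8 (insert('w')): buffer="wwkkuwvkowxks" (len 13), cursors c1@2 c4@2 c2@6 c3@10, authorship 1414.2.2.3.3.

Answer: wwkkuwvkowxks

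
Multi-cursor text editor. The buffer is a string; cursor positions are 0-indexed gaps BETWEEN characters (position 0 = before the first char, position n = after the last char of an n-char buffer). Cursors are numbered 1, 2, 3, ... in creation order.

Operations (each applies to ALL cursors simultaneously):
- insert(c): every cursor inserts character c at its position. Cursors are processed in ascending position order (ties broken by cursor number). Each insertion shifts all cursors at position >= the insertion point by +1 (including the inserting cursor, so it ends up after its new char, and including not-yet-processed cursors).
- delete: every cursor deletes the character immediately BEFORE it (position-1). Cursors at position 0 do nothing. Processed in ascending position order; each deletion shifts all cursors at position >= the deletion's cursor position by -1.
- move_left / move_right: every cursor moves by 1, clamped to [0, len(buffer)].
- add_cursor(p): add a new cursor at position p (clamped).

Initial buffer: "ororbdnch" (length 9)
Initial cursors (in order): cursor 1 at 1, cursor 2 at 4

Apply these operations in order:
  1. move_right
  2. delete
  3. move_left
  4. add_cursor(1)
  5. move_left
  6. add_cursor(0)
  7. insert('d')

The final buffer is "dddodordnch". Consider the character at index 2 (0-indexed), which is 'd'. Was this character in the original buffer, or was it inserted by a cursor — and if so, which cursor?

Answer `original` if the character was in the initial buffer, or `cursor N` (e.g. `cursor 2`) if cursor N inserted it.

Answer: cursor 4

Derivation:
After op 1 (move_right): buffer="ororbdnch" (len 9), cursors c1@2 c2@5, authorship .........
After op 2 (delete): buffer="oordnch" (len 7), cursors c1@1 c2@3, authorship .......
After op 3 (move_left): buffer="oordnch" (len 7), cursors c1@0 c2@2, authorship .......
After op 4 (add_cursor(1)): buffer="oordnch" (len 7), cursors c1@0 c3@1 c2@2, authorship .......
After op 5 (move_left): buffer="oordnch" (len 7), cursors c1@0 c3@0 c2@1, authorship .......
After op 6 (add_cursor(0)): buffer="oordnch" (len 7), cursors c1@0 c3@0 c4@0 c2@1, authorship .......
After op 7 (insert('d')): buffer="dddodordnch" (len 11), cursors c1@3 c3@3 c4@3 c2@5, authorship 134.2......
Authorship (.=original, N=cursor N): 1 3 4 . 2 . . . . . .
Index 2: author = 4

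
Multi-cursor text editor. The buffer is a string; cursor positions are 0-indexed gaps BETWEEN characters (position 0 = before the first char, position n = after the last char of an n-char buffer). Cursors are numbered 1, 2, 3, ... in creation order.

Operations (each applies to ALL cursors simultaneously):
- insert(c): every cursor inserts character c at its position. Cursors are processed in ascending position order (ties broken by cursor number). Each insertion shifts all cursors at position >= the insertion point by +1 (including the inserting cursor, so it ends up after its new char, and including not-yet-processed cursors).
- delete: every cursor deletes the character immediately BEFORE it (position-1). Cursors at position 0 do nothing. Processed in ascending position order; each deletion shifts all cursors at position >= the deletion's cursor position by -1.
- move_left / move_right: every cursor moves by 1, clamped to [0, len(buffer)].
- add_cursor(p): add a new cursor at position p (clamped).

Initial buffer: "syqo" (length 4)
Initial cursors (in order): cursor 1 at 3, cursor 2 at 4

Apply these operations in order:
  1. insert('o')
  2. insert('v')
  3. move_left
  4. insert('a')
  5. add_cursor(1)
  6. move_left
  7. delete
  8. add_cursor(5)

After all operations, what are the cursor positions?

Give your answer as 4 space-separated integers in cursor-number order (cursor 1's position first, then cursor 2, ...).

After op 1 (insert('o')): buffer="syqooo" (len 6), cursors c1@4 c2@6, authorship ...1.2
After op 2 (insert('v')): buffer="syqovoov" (len 8), cursors c1@5 c2@8, authorship ...11.22
After op 3 (move_left): buffer="syqovoov" (len 8), cursors c1@4 c2@7, authorship ...11.22
After op 4 (insert('a')): buffer="syqoavooav" (len 10), cursors c1@5 c2@9, authorship ...111.222
After op 5 (add_cursor(1)): buffer="syqoavooav" (len 10), cursors c3@1 c1@5 c2@9, authorship ...111.222
After op 6 (move_left): buffer="syqoavooav" (len 10), cursors c3@0 c1@4 c2@8, authorship ...111.222
After op 7 (delete): buffer="syqavoav" (len 8), cursors c3@0 c1@3 c2@6, authorship ...11.22
After op 8 (add_cursor(5)): buffer="syqavoav" (len 8), cursors c3@0 c1@3 c4@5 c2@6, authorship ...11.22

Answer: 3 6 0 5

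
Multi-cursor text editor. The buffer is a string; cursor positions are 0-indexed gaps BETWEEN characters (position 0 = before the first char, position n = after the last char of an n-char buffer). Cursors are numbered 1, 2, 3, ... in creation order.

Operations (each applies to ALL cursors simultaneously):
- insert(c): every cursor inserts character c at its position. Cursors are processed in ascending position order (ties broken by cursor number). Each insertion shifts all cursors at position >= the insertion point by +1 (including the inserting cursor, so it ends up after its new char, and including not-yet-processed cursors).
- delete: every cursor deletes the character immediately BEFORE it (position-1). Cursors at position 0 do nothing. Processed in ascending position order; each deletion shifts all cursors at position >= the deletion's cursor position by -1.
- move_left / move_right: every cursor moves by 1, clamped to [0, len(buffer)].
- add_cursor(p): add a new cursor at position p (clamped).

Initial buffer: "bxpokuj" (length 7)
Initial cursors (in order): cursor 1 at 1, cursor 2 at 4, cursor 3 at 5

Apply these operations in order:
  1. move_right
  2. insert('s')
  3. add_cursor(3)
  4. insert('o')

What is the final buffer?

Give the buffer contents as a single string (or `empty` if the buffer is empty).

Answer: bxsoopoksousoj

Derivation:
After op 1 (move_right): buffer="bxpokuj" (len 7), cursors c1@2 c2@5 c3@6, authorship .......
After op 2 (insert('s')): buffer="bxspoksusj" (len 10), cursors c1@3 c2@7 c3@9, authorship ..1...2.3.
After op 3 (add_cursor(3)): buffer="bxspoksusj" (len 10), cursors c1@3 c4@3 c2@7 c3@9, authorship ..1...2.3.
After op 4 (insert('o')): buffer="bxsoopoksousoj" (len 14), cursors c1@5 c4@5 c2@10 c3@13, authorship ..114...22.33.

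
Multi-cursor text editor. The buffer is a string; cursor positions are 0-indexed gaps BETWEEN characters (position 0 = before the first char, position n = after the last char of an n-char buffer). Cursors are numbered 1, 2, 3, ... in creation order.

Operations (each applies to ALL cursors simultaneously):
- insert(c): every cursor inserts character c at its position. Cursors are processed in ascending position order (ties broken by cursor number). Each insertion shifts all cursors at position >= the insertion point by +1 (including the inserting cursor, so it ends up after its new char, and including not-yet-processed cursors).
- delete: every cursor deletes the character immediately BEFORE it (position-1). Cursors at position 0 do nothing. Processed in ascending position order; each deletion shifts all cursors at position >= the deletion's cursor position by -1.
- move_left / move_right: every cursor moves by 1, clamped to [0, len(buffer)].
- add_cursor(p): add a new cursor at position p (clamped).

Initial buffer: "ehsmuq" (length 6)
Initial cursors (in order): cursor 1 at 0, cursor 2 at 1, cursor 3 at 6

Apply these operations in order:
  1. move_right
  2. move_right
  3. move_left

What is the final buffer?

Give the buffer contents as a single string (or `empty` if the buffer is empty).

Answer: ehsmuq

Derivation:
After op 1 (move_right): buffer="ehsmuq" (len 6), cursors c1@1 c2@2 c3@6, authorship ......
After op 2 (move_right): buffer="ehsmuq" (len 6), cursors c1@2 c2@3 c3@6, authorship ......
After op 3 (move_left): buffer="ehsmuq" (len 6), cursors c1@1 c2@2 c3@5, authorship ......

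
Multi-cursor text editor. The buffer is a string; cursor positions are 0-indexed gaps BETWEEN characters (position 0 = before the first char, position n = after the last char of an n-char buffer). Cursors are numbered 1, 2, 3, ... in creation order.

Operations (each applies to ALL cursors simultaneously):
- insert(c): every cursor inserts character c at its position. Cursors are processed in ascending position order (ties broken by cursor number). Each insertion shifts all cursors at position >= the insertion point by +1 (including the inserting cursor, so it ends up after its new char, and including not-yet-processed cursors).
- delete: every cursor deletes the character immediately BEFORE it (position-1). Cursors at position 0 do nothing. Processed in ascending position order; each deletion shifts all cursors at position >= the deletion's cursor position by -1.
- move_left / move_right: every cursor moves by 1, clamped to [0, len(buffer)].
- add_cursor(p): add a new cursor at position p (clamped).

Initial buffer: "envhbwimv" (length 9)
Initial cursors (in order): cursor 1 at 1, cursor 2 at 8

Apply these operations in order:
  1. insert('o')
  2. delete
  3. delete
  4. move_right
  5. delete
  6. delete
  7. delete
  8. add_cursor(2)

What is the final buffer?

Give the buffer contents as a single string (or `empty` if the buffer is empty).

After op 1 (insert('o')): buffer="eonvhbwimov" (len 11), cursors c1@2 c2@10, authorship .1.......2.
After op 2 (delete): buffer="envhbwimv" (len 9), cursors c1@1 c2@8, authorship .........
After op 3 (delete): buffer="nvhbwiv" (len 7), cursors c1@0 c2@6, authorship .......
After op 4 (move_right): buffer="nvhbwiv" (len 7), cursors c1@1 c2@7, authorship .......
After op 5 (delete): buffer="vhbwi" (len 5), cursors c1@0 c2@5, authorship .....
After op 6 (delete): buffer="vhbw" (len 4), cursors c1@0 c2@4, authorship ....
After op 7 (delete): buffer="vhb" (len 3), cursors c1@0 c2@3, authorship ...
After op 8 (add_cursor(2)): buffer="vhb" (len 3), cursors c1@0 c3@2 c2@3, authorship ...

Answer: vhb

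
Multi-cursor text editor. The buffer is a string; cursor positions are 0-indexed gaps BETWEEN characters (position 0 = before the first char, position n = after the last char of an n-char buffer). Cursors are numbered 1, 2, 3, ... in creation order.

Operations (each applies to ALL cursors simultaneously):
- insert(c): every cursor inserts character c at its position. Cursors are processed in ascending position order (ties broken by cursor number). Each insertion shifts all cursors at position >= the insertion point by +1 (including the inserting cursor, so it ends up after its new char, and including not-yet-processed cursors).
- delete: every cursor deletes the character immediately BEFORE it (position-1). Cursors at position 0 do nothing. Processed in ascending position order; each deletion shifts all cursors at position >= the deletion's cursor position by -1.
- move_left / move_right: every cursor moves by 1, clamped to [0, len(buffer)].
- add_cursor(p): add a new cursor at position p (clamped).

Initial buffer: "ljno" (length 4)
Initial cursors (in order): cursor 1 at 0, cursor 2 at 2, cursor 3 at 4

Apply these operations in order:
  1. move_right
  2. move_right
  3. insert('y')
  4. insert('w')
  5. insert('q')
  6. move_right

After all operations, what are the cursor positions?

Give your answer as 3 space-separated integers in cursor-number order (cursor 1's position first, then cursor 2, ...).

After op 1 (move_right): buffer="ljno" (len 4), cursors c1@1 c2@3 c3@4, authorship ....
After op 2 (move_right): buffer="ljno" (len 4), cursors c1@2 c2@4 c3@4, authorship ....
After op 3 (insert('y')): buffer="ljynoyy" (len 7), cursors c1@3 c2@7 c3@7, authorship ..1..23
After op 4 (insert('w')): buffer="ljywnoyyww" (len 10), cursors c1@4 c2@10 c3@10, authorship ..11..2323
After op 5 (insert('q')): buffer="ljywqnoyywwqq" (len 13), cursors c1@5 c2@13 c3@13, authorship ..111..232323
After op 6 (move_right): buffer="ljywqnoyywwqq" (len 13), cursors c1@6 c2@13 c3@13, authorship ..111..232323

Answer: 6 13 13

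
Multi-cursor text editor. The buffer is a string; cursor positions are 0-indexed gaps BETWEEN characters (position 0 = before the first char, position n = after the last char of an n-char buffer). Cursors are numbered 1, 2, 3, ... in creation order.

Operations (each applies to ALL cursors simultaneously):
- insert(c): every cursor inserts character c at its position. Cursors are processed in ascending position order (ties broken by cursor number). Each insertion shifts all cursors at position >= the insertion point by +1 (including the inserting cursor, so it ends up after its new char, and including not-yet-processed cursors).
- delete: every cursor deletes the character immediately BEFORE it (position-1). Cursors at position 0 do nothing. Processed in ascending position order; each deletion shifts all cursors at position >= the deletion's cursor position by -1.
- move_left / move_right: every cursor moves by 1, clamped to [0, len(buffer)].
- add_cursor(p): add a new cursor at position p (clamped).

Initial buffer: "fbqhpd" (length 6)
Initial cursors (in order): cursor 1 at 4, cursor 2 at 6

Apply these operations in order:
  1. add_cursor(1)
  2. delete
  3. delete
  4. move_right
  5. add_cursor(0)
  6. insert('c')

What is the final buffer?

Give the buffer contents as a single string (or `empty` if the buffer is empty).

After op 1 (add_cursor(1)): buffer="fbqhpd" (len 6), cursors c3@1 c1@4 c2@6, authorship ......
After op 2 (delete): buffer="bqp" (len 3), cursors c3@0 c1@2 c2@3, authorship ...
After op 3 (delete): buffer="b" (len 1), cursors c3@0 c1@1 c2@1, authorship .
After op 4 (move_right): buffer="b" (len 1), cursors c1@1 c2@1 c3@1, authorship .
After op 5 (add_cursor(0)): buffer="b" (len 1), cursors c4@0 c1@1 c2@1 c3@1, authorship .
After op 6 (insert('c')): buffer="cbccc" (len 5), cursors c4@1 c1@5 c2@5 c3@5, authorship 4.123

Answer: cbccc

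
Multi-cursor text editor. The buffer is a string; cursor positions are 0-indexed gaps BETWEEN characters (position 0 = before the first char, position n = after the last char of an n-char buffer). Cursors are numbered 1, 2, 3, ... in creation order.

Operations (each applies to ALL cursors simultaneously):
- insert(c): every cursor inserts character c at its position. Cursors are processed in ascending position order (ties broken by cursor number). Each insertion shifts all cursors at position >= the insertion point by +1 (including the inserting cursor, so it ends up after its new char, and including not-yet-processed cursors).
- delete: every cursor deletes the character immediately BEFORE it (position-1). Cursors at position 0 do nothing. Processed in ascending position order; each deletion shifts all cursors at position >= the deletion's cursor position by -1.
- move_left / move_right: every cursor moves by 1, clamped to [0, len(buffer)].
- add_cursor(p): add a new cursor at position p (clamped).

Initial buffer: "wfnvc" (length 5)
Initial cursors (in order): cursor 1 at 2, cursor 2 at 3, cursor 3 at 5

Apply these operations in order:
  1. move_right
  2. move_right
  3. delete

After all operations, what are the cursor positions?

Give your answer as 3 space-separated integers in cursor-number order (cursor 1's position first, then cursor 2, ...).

After op 1 (move_right): buffer="wfnvc" (len 5), cursors c1@3 c2@4 c3@5, authorship .....
After op 2 (move_right): buffer="wfnvc" (len 5), cursors c1@4 c2@5 c3@5, authorship .....
After op 3 (delete): buffer="wf" (len 2), cursors c1@2 c2@2 c3@2, authorship ..

Answer: 2 2 2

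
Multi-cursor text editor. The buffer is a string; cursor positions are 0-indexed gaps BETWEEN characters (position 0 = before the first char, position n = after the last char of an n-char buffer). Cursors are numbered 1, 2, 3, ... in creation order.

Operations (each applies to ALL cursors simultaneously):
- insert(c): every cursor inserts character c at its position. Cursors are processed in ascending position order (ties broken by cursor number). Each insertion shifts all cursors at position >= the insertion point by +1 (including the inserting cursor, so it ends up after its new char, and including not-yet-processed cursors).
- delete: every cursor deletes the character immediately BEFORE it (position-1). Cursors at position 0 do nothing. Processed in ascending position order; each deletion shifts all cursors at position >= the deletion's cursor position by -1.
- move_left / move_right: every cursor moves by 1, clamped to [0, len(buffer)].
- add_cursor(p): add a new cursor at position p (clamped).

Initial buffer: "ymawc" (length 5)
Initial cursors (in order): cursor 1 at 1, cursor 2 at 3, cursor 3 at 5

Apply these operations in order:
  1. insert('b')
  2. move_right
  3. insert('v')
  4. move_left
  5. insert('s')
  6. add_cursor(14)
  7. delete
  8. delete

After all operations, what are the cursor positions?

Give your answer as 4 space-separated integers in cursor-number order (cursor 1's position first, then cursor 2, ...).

Answer: 2 5 6 6

Derivation:
After op 1 (insert('b')): buffer="ybmabwcb" (len 8), cursors c1@2 c2@5 c3@8, authorship .1..2..3
After op 2 (move_right): buffer="ybmabwcb" (len 8), cursors c1@3 c2@6 c3@8, authorship .1..2..3
After op 3 (insert('v')): buffer="ybmvabwvcbv" (len 11), cursors c1@4 c2@8 c3@11, authorship .1.1.2.2.33
After op 4 (move_left): buffer="ybmvabwvcbv" (len 11), cursors c1@3 c2@7 c3@10, authorship .1.1.2.2.33
After op 5 (insert('s')): buffer="ybmsvabwsvcbsv" (len 14), cursors c1@4 c2@9 c3@13, authorship .1.11.2.22.333
After op 6 (add_cursor(14)): buffer="ybmsvabwsvcbsv" (len 14), cursors c1@4 c2@9 c3@13 c4@14, authorship .1.11.2.22.333
After op 7 (delete): buffer="ybmvabwvcb" (len 10), cursors c1@3 c2@7 c3@10 c4@10, authorship .1.1.2.2.3
After op 8 (delete): buffer="ybvabv" (len 6), cursors c1@2 c2@5 c3@6 c4@6, authorship .11.22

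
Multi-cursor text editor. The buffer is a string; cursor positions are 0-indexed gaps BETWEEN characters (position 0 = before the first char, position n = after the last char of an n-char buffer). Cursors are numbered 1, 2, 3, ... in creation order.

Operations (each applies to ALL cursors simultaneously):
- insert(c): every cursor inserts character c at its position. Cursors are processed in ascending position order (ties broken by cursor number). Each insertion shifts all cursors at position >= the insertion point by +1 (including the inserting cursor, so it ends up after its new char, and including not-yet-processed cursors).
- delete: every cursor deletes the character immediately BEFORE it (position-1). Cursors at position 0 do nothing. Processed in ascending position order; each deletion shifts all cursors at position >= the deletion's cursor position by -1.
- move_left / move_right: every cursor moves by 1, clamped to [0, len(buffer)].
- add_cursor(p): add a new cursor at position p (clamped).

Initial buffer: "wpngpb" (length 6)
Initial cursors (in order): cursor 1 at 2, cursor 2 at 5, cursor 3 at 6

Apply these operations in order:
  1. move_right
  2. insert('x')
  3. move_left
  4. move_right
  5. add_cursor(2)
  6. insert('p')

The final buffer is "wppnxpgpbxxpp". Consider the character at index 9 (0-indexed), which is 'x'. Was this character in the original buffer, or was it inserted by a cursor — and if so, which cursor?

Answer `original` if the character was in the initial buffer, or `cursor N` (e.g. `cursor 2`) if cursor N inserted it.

After op 1 (move_right): buffer="wpngpb" (len 6), cursors c1@3 c2@6 c3@6, authorship ......
After op 2 (insert('x')): buffer="wpnxgpbxx" (len 9), cursors c1@4 c2@9 c3@9, authorship ...1...23
After op 3 (move_left): buffer="wpnxgpbxx" (len 9), cursors c1@3 c2@8 c3@8, authorship ...1...23
After op 4 (move_right): buffer="wpnxgpbxx" (len 9), cursors c1@4 c2@9 c3@9, authorship ...1...23
After op 5 (add_cursor(2)): buffer="wpnxgpbxx" (len 9), cursors c4@2 c1@4 c2@9 c3@9, authorship ...1...23
After op 6 (insert('p')): buffer="wppnxpgpbxxpp" (len 13), cursors c4@3 c1@6 c2@13 c3@13, authorship ..4.11...2323
Authorship (.=original, N=cursor N): . . 4 . 1 1 . . . 2 3 2 3
Index 9: author = 2

Answer: cursor 2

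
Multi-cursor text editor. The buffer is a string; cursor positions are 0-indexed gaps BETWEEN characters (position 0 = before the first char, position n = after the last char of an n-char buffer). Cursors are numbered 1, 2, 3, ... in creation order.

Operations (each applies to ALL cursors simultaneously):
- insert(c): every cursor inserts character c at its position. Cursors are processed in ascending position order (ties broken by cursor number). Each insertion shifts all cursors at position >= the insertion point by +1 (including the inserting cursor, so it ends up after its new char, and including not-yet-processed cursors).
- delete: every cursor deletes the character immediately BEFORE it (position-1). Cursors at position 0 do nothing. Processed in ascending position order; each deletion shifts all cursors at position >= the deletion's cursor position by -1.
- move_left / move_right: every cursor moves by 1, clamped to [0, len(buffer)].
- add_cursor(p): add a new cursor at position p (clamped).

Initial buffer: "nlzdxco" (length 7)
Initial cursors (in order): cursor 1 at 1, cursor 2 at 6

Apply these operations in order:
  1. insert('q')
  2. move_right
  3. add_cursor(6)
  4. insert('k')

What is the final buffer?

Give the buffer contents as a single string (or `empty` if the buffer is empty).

Answer: nqlkzdxkcqok

Derivation:
After op 1 (insert('q')): buffer="nqlzdxcqo" (len 9), cursors c1@2 c2@8, authorship .1.....2.
After op 2 (move_right): buffer="nqlzdxcqo" (len 9), cursors c1@3 c2@9, authorship .1.....2.
After op 3 (add_cursor(6)): buffer="nqlzdxcqo" (len 9), cursors c1@3 c3@6 c2@9, authorship .1.....2.
After op 4 (insert('k')): buffer="nqlkzdxkcqok" (len 12), cursors c1@4 c3@8 c2@12, authorship .1.1...3.2.2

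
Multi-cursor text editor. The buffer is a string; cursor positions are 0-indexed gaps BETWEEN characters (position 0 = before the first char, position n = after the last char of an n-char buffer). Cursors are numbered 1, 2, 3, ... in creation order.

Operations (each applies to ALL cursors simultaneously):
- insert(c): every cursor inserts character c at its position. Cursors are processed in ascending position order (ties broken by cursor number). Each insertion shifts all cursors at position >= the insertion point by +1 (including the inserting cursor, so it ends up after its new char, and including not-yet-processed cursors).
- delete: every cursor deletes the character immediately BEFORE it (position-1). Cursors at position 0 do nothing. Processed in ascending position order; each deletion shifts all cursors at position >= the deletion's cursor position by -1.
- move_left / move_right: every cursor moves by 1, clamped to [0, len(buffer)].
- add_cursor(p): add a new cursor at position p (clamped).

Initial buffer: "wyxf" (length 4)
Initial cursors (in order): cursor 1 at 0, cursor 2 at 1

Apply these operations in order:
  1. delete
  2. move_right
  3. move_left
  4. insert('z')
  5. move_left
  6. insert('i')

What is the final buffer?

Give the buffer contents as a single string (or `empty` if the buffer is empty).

After op 1 (delete): buffer="yxf" (len 3), cursors c1@0 c2@0, authorship ...
After op 2 (move_right): buffer="yxf" (len 3), cursors c1@1 c2@1, authorship ...
After op 3 (move_left): buffer="yxf" (len 3), cursors c1@0 c2@0, authorship ...
After op 4 (insert('z')): buffer="zzyxf" (len 5), cursors c1@2 c2@2, authorship 12...
After op 5 (move_left): buffer="zzyxf" (len 5), cursors c1@1 c2@1, authorship 12...
After op 6 (insert('i')): buffer="ziizyxf" (len 7), cursors c1@3 c2@3, authorship 1122...

Answer: ziizyxf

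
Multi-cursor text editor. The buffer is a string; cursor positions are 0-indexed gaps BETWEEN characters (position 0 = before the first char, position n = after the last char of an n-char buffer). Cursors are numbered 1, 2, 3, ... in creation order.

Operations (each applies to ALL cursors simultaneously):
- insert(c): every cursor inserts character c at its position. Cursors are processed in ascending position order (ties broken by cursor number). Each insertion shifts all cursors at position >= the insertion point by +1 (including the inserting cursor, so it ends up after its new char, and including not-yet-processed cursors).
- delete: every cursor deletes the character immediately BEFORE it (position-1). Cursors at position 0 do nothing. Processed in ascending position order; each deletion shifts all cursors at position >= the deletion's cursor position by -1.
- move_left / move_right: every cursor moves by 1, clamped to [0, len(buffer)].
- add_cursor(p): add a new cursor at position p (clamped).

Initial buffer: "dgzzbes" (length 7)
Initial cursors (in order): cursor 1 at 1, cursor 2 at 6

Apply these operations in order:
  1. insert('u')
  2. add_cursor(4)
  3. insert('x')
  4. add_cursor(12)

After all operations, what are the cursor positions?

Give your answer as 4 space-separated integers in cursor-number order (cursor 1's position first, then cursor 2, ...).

Answer: 3 11 6 12

Derivation:
After op 1 (insert('u')): buffer="dugzzbeus" (len 9), cursors c1@2 c2@8, authorship .1.....2.
After op 2 (add_cursor(4)): buffer="dugzzbeus" (len 9), cursors c1@2 c3@4 c2@8, authorship .1.....2.
After op 3 (insert('x')): buffer="duxgzxzbeuxs" (len 12), cursors c1@3 c3@6 c2@11, authorship .11..3...22.
After op 4 (add_cursor(12)): buffer="duxgzxzbeuxs" (len 12), cursors c1@3 c3@6 c2@11 c4@12, authorship .11..3...22.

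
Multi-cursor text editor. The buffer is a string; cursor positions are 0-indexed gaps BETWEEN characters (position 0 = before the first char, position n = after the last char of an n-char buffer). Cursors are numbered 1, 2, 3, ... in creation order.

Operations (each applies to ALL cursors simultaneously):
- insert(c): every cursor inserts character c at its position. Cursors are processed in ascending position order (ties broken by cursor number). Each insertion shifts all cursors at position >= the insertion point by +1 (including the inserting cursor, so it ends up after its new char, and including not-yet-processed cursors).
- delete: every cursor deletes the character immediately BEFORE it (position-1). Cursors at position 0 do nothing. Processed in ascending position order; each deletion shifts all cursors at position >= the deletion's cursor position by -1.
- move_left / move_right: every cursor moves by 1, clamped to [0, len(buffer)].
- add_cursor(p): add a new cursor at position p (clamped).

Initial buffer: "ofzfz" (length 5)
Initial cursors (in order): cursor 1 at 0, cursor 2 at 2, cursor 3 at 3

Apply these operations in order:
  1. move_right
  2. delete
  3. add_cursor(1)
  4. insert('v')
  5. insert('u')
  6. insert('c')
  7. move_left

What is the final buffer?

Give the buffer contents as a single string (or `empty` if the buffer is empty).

Answer: vucfvvvuuucccz

Derivation:
After op 1 (move_right): buffer="ofzfz" (len 5), cursors c1@1 c2@3 c3@4, authorship .....
After op 2 (delete): buffer="fz" (len 2), cursors c1@0 c2@1 c3@1, authorship ..
After op 3 (add_cursor(1)): buffer="fz" (len 2), cursors c1@0 c2@1 c3@1 c4@1, authorship ..
After op 4 (insert('v')): buffer="vfvvvz" (len 6), cursors c1@1 c2@5 c3@5 c4@5, authorship 1.234.
After op 5 (insert('u')): buffer="vufvvvuuuz" (len 10), cursors c1@2 c2@9 c3@9 c4@9, authorship 11.234234.
After op 6 (insert('c')): buffer="vucfvvvuuucccz" (len 14), cursors c1@3 c2@13 c3@13 c4@13, authorship 111.234234234.
After op 7 (move_left): buffer="vucfvvvuuucccz" (len 14), cursors c1@2 c2@12 c3@12 c4@12, authorship 111.234234234.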